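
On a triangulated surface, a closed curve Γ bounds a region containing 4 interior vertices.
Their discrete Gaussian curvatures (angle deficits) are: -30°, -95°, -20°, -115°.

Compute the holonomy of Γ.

Holonomy = total enclosed curvature = (-30°) + (-95°) + (-20°) + (-115°) = -260°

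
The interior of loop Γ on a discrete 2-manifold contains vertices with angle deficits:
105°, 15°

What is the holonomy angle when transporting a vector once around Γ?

Holonomy = total enclosed curvature = 105° + 15° = 120°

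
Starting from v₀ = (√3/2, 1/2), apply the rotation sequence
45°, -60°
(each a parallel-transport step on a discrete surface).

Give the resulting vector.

Total rotation: 45° + (-60°) = -15°. Final vector: (0.9659, 0.2588)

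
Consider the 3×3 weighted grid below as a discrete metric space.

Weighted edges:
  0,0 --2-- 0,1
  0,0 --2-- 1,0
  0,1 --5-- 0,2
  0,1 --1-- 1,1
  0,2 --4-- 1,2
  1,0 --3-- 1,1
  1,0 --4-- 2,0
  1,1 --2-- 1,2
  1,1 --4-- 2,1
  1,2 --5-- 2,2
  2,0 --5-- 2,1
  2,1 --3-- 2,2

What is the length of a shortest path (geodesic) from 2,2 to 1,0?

Shortest path: 2,2 → 2,1 → 1,1 → 1,0, total weight = 10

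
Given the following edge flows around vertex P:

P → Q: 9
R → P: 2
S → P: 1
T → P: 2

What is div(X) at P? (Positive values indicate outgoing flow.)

Divergence = sum of outgoing flows = 9 + (-2) + (-1) + (-2) = 4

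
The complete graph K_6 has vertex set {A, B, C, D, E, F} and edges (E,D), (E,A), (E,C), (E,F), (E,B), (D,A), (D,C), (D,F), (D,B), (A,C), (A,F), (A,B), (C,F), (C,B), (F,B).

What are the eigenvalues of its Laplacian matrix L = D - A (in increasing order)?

For the complete graph K_n, L = nI − J (J = all-ones matrix). J has eigenvalues n (once, eigenvector 𝟙) and 0 (multiplicity n−1), so L has eigenvalues 0 (once) and n (multiplicity n−1). Here n = 6: eigenvalue 0 once and 6 with multiplicity 5.
Laplacian eigenvalues (increasing order): [0.0, 6.0, 6.0, 6.0, 6.0, 6.0]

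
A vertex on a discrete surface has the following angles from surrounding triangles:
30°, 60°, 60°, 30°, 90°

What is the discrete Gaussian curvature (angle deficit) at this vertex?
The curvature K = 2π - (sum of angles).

Sum of angles = 270°. K = 360° - 270° = 90° = π/2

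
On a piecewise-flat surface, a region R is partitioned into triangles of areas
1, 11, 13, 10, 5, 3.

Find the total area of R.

1 + 11 + 13 + 10 + 5 + 3 = 43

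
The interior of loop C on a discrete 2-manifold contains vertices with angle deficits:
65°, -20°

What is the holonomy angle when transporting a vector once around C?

Holonomy = total enclosed curvature = 65° + (-20°) = 45°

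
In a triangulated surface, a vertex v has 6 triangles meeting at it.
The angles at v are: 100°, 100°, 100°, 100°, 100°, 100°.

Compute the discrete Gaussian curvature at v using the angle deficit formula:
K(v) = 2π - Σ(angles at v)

Sum of angles = 600°. K = 360° - 600° = -240°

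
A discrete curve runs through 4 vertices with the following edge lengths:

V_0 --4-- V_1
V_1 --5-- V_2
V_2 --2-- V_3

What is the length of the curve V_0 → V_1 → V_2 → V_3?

Arc length = 4 + 5 + 2 = 11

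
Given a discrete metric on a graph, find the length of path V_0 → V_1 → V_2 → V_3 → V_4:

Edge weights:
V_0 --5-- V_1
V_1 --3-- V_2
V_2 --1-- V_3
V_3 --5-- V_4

Arc length = 5 + 3 + 1 + 5 = 14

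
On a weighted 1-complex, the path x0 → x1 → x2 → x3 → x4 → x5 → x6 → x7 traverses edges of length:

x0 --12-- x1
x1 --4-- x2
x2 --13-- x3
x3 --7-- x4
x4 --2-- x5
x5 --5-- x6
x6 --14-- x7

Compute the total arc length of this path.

Arc length = 12 + 4 + 13 + 7 + 2 + 5 + 14 = 57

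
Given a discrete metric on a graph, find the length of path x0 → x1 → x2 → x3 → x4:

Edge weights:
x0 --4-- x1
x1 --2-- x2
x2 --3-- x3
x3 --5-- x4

Arc length = 4 + 2 + 3 + 5 = 14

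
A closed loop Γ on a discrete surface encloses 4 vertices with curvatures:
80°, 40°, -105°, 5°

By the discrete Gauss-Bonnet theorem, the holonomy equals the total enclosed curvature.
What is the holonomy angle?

Holonomy = total enclosed curvature = 80° + 40° + (-105°) + 5° = 20°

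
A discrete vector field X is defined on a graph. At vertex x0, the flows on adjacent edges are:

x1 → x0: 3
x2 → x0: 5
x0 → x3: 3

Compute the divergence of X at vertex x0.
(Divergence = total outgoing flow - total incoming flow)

Divergence = sum of outgoing flows = (-3) + (-5) + 3 = -5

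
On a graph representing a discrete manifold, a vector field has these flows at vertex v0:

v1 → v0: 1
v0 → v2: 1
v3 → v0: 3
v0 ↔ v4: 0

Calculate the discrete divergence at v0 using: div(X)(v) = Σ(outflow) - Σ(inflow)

Divergence = sum of outgoing flows = (-1) + 1 + (-3) + 0 = -3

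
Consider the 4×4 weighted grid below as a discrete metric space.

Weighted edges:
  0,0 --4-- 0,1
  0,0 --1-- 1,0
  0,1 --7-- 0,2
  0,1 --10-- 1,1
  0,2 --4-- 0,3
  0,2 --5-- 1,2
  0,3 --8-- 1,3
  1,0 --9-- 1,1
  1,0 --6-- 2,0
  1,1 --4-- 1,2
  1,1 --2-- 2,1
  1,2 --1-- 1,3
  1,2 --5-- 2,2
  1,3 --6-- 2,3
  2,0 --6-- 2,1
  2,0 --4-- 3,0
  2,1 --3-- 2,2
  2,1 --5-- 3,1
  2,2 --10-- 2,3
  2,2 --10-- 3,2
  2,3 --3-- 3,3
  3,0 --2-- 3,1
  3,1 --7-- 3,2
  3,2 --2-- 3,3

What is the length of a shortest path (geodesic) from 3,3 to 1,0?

Shortest path: 3,3 → 3,2 → 3,1 → 3,0 → 2,0 → 1,0, total weight = 21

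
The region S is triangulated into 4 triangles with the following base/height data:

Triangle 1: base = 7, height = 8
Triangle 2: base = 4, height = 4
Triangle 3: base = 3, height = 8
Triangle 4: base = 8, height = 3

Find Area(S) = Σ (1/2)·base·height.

(1/2)×7×8 + (1/2)×4×4 + (1/2)×3×8 + (1/2)×8×3 = 60.0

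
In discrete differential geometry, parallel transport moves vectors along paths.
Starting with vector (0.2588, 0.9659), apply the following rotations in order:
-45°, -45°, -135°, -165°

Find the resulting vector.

Total rotation: (-45°) + (-45°) + (-135°) + (-165°) = -390° ≡ -30° (mod 360°). Final vector: (0.7071, 0.7071)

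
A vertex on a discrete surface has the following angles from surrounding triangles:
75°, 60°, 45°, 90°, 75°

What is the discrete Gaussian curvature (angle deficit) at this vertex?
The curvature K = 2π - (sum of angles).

Sum of angles = 345°. K = 360° - 345° = 15°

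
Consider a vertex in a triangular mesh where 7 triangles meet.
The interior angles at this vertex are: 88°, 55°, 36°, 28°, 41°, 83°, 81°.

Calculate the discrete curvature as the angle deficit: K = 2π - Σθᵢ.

Sum of angles = 412°. K = 360° - 412° = -52° = -13π/45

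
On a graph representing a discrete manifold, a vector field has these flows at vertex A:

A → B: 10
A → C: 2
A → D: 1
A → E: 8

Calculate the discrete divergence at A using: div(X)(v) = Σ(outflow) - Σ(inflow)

Divergence = sum of outgoing flows = 10 + 2 + 1 + 8 = 21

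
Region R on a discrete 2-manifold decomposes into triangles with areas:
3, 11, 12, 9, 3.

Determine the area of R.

3 + 11 + 12 + 9 + 3 = 38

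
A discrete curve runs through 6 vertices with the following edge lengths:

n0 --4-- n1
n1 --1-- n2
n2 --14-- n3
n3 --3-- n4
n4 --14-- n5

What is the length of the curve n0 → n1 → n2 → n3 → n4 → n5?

Arc length = 4 + 1 + 14 + 3 + 14 = 36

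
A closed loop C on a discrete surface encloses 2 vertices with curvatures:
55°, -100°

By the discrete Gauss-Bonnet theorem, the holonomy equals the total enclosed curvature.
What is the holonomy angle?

Holonomy = total enclosed curvature = 55° + (-100°) = -45°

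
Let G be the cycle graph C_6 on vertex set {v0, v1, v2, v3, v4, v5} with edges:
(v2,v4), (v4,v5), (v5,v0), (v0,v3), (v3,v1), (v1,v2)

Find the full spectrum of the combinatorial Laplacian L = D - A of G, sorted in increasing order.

The cycle graph C_n has Laplacian eigenvalues λ_k = 2 − 2cos(2πk/n), k = 0, 1, …, n−1. Here n = 6:
k=0: 2 − 2cos(0) = 0.0; k=1: 2 − 2cos(π/3) = 1.0; k=2: 2 − 2cos(2π/3) = 3.0; k=3: 2 − 2cos(π) = 4.0; k=4: 2 − 2cos(4π/3) = 3.0; k=5: 2 − 2cos(5π/3) = 1.0.
Laplacian eigenvalues (increasing order): [0.0, 1.0, 1.0, 3.0, 3.0, 4.0]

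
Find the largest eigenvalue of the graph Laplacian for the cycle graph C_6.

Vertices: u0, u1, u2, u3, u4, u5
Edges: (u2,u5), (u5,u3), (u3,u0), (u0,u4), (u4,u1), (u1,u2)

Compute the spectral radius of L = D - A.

The cycle graph C_n has Laplacian eigenvalues λ_k = 2 − 2cos(2πk/n), k = 0, 1, …, n−1. Here n = 6:
k=0: 2 − 2cos(0) = 0.0; k=1: 2 − 2cos(π/3) = 1.0; k=2: 2 − 2cos(2π/3) = 3.0; k=3: 2 − 2cos(π) = 4.0; k=4: 2 − 2cos(4π/3) = 3.0; k=5: 2 − 2cos(5π/3) = 1.0.
Laplacian eigenvalues: [0.0, 1.0, 1.0, 3.0, 3.0, 4.0]. Largest eigenvalue (spectral radius) = 4.0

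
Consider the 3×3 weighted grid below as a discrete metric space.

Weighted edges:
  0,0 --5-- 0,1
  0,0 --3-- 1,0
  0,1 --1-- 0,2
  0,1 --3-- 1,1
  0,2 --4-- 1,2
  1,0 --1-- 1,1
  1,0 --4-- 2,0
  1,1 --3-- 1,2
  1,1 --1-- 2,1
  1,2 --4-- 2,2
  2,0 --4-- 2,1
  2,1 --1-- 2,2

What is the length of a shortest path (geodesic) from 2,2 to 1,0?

Shortest path: 2,2 → 2,1 → 1,1 → 1,0, total weight = 3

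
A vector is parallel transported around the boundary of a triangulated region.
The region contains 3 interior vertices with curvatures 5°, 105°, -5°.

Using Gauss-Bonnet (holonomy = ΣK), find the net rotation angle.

Holonomy = total enclosed curvature = 5° + 105° + (-5°) = 105°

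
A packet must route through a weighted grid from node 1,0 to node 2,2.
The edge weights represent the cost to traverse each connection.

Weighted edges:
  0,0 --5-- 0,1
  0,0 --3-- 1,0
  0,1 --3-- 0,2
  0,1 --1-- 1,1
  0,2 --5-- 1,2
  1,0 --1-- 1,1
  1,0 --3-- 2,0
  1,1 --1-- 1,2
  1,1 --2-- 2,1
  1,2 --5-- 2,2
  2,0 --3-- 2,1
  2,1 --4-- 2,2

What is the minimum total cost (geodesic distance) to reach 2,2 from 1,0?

Shortest path: 1,0 → 1,1 → 1,2 → 2,2, total weight = 7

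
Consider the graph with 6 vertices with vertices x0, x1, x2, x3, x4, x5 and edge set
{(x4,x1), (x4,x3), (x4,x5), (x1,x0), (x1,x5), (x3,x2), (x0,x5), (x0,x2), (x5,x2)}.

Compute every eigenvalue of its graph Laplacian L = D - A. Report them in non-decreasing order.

Degrees: deg(x0) = 3, deg(x1) = 3, deg(x2) = 3, deg(x3) = 2, deg(x4) = 3, deg(x5) = 4.
L = D − A with rows/columns ordered (x0, x1, x2, x3, x4, x5):
  [ 3, -1, -1,  0,  0, -1]
  [-1,  3,  0,  0, -1, -1]
  [-1,  0,  3, -1,  0, -1]
  [ 0,  0, -1,  2, -1,  0]
  [ 0, -1,  0, -1,  3, -1]
  [-1, -1, -1,  0, -1,  4]
Characteristic polynomial: det(λI − L) = λ(λ² − 7λ + 9)(λ² − 7λ + 11)(λ − 4).
Roots: λ = 0; (λ² − 7λ + 9) = 0 ⇒ λ = (7 ± √13)/2 ≈ 1.6972, 5.3028; (λ² − 7λ + 11) = 0 ⇒ λ = (7 ± √5)/2 ≈ 2.382, 4.618; (λ − 4) = 0 ⇒ λ = 4.
(Check: the roots sum (with multiplicity) to 18, matching trace L = Σdeg = 2·9 = 18.)
Laplacian eigenvalues (increasing order): [0.0, 1.6972, 2.382, 4.0, 4.618, 5.3028]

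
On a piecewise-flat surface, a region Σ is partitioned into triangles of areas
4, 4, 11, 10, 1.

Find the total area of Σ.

4 + 4 + 11 + 10 + 1 = 30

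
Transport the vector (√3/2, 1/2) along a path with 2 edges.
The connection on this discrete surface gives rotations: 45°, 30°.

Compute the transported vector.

Total rotation: 45° + 30° = 75°. Final vector: (-0.2588, 0.9659)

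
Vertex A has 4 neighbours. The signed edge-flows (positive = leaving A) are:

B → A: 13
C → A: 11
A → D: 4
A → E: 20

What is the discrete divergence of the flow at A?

Divergence = sum of outgoing flows = (-13) + (-11) + 4 + 20 = 0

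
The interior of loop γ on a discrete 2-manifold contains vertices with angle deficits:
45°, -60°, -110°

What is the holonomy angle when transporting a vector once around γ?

Holonomy = total enclosed curvature = 45° + (-60°) + (-110°) = -125°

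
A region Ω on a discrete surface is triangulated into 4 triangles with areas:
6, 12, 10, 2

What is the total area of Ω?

6 + 12 + 10 + 2 = 30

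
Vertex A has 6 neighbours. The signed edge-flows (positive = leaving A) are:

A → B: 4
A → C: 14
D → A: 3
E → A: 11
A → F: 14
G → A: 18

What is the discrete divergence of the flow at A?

Divergence = sum of outgoing flows = 4 + 14 + (-3) + (-11) + 14 + (-18) = 0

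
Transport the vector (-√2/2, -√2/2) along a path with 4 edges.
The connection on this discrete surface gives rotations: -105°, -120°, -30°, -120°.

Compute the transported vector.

Total rotation: (-105°) + (-120°) + (-30°) + (-120°) = -375° ≡ -15° (mod 360°). Final vector: (-0.8660, -0.5000)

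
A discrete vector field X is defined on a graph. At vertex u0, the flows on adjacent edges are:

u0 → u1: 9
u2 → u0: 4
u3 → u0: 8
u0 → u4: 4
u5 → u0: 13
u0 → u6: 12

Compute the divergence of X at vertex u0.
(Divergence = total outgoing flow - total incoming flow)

Divergence = sum of outgoing flows = 9 + (-4) + (-8) + 4 + (-13) + 12 = 0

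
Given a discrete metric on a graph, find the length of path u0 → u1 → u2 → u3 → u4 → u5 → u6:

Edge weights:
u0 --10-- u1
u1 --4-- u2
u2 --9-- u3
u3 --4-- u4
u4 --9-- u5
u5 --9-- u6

Arc length = 10 + 4 + 9 + 4 + 9 + 9 = 45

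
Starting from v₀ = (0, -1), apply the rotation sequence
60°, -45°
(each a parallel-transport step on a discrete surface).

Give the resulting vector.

Total rotation: 60° + (-45°) = 15°. Final vector: (0.2588, -0.9659)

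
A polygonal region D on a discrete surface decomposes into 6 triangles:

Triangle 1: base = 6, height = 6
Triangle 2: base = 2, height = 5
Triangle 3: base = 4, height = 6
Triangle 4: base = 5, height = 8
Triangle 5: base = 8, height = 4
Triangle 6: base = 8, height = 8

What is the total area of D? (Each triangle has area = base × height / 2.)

(1/2)×6×6 + (1/2)×2×5 + (1/2)×4×6 + (1/2)×5×8 + (1/2)×8×4 + (1/2)×8×8 = 103.0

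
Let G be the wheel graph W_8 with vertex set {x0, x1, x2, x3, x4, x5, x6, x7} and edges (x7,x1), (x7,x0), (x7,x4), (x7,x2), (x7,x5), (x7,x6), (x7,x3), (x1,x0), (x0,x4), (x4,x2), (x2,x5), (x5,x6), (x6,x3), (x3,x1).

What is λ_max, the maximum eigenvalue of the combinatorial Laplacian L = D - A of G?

The wheel W_8 is the join K_1 ∨ C_7 (a hub joined to every vertex of a cycle of length 7). For a join G ∨ H (G on p vertices, H on q vertices) the Laplacian spectrum is 0, p+q, the eigenvalues of L(G) other than one 0 each shifted by +q, and the eigenvalues of L(H) other than one 0 each shifted by +p. With G = K_1 (p = 1, nothing left after dropping its 0) and H = C_7 (q = 7, eigenvalues 2 − 2cos(2πk/7), k = 0, …, 6; drop k = 0), the spectrum of W_8 is 0, 8, and 1 + (2 − 2cos(2πk/7)) = 3 − 2cos(2πk/7) for k = 1, …, 6:
k=1: 3 − 2cos(2π/7) = 1.753; k=2: 3 − 2cos(4π/7) = 3.445; k=3: 3 − 2cos(6π/7) = 4.8019; k=4: 3 − 2cos(8π/7) = 4.8019; k=5: 3 − 2cos(10π/7) = 3.445; k=6: 3 − 2cos(12π/7) = 1.753.
Laplacian eigenvalues: [0.0, 1.753, 1.753, 3.445, 3.445, 4.8019, 4.8019, 8.0]. Largest eigenvalue (spectral radius) = 8.0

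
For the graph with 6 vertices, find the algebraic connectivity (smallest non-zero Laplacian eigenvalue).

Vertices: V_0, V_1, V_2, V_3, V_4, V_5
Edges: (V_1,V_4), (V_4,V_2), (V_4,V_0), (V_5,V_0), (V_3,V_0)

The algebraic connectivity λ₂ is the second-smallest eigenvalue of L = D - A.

Degrees: deg(V_0) = 3, deg(V_1) = 1, deg(V_2) = 1, deg(V_3) = 1, deg(V_4) = 3, deg(V_5) = 1.
L = D − A with rows/columns ordered (V_0, V_1, V_2, V_3, V_4, V_5):
  [ 3,  0,  0, -1, -1, -1]
  [ 0,  1,  0,  0, -1,  0]
  [ 0,  0,  1,  0, -1,  0]
  [-1,  0,  0,  1,  0,  0]
  [-1, -1, -1,  0,  3,  0]
  [-1,  0,  0,  0,  0,  1]
Characteristic polynomial: det(λI − L) = λ(λ² − 5λ + 2)(λ − 1)²(λ − 3).
Roots: λ = 0; (λ² − 5λ + 2) = 0 ⇒ λ = (5 ± √17)/2 ≈ 0.4384, 4.5616; (λ − 1) = 0 ⇒ λ = 1 (multiplicity 2); (λ − 3) = 0 ⇒ λ = 3.
(Check: the roots sum (with multiplicity) to 10, matching trace L = Σdeg = 2·5 = 10.)
Laplacian eigenvalues: [0.0, 0.4384, 1.0, 1.0, 3.0, 4.5616]. Algebraic connectivity (smallest non-zero eigenvalue) = 0.4384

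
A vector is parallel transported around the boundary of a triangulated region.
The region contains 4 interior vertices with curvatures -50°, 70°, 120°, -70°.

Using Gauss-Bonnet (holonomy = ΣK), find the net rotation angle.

Holonomy = total enclosed curvature = (-50°) + 70° + 120° + (-70°) = 70°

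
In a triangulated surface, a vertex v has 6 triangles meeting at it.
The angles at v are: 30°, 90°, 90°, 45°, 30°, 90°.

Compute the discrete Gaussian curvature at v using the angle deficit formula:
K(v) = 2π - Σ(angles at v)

Sum of angles = 375°. K = 360° - 375° = -15° = -π/12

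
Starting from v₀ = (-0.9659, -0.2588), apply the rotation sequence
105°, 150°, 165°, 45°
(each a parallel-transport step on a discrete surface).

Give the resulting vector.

Total rotation: 105° + 150° + 165° + 45° = 465° ≡ 105° (mod 360°). Final vector: (0.5000, -0.8660)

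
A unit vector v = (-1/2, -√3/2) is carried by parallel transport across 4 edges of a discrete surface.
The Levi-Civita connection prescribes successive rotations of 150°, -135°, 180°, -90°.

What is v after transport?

Total rotation: 150° + (-135°) + 180° + (-90°) = 105°. Final vector: (0.9659, -0.2588)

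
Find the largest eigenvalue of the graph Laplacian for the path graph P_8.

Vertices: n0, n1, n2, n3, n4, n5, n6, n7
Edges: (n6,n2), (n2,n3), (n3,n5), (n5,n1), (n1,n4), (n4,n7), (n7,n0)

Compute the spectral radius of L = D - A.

The path graph P_n has Laplacian eigenvalues λ_k = 2 − 2cos(kπ/n), k = 0, 1, …, n−1. Here n = 8:
k=0: 2 − 2cos(0) = 0.0; k=1: 2 − 2cos(π/8) = 0.1522; k=2: 2 − 2cos(π/4) = 0.5858; k=3: 2 − 2cos(3π/8) = 1.2346; k=4: 2 − 2cos(π/2) = 2.0; k=5: 2 − 2cos(5π/8) = 2.7654; k=6: 2 − 2cos(3π/4) = 3.4142; k=7: 2 − 2cos(7π/8) = 3.8478.
Laplacian eigenvalues: [0.0, 0.1522, 0.5858, 1.2346, 2.0, 2.7654, 3.4142, 3.8478]. Largest eigenvalue (spectral radius) = 3.8478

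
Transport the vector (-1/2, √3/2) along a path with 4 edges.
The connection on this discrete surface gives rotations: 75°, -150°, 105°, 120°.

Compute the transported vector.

Total rotation: 75° + (-150°) + 105° + 120° = 150°. Final vector: (0, -1)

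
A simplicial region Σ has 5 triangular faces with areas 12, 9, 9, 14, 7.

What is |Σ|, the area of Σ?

12 + 9 + 9 + 14 + 7 = 51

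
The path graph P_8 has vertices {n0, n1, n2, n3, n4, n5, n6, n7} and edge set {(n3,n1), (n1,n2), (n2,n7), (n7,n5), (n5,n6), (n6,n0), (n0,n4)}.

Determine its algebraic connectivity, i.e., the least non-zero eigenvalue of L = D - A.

The path graph P_n has Laplacian eigenvalues λ_k = 2 − 2cos(kπ/n), k = 0, 1, …, n−1. Here n = 8:
k=0: 2 − 2cos(0) = 0.0; k=1: 2 − 2cos(π/8) = 0.1522; k=2: 2 − 2cos(π/4) = 0.5858; k=3: 2 − 2cos(3π/8) = 1.2346; k=4: 2 − 2cos(π/2) = 2.0; k=5: 2 − 2cos(5π/8) = 2.7654; k=6: 2 − 2cos(3π/4) = 3.4142; k=7: 2 − 2cos(7π/8) = 3.8478.
Laplacian eigenvalues: [0.0, 0.1522, 0.5858, 1.2346, 2.0, 2.7654, 3.4142, 3.8478]. Algebraic connectivity (smallest non-zero eigenvalue) = 0.1522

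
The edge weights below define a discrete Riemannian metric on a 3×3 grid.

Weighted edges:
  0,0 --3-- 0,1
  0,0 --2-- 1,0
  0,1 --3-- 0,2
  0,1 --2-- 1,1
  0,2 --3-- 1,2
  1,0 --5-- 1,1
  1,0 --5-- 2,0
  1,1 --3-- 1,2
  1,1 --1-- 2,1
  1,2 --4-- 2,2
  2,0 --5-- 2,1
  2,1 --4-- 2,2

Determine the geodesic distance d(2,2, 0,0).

Shortest path: 2,2 → 2,1 → 1,1 → 0,1 → 0,0, total weight = 10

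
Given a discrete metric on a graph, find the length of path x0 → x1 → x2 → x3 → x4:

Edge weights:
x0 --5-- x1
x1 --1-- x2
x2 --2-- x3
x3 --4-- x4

Arc length = 5 + 1 + 2 + 4 = 12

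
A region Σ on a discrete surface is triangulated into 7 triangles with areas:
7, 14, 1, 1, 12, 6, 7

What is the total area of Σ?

7 + 14 + 1 + 1 + 12 + 6 + 7 = 48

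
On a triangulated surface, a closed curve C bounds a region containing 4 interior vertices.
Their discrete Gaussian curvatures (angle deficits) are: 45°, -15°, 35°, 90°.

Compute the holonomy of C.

Holonomy = total enclosed curvature = 45° + (-15°) + 35° + 90° = 155°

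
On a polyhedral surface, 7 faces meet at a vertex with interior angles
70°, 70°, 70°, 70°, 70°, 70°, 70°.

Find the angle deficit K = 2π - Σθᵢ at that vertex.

Sum of angles = 490°. K = 360° - 490° = -130°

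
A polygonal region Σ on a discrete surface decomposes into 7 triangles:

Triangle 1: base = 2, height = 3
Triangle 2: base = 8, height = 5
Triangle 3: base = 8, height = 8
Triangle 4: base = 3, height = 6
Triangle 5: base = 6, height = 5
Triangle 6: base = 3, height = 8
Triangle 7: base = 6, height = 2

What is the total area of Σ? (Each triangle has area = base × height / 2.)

(1/2)×2×3 + (1/2)×8×5 + (1/2)×8×8 + (1/2)×3×6 + (1/2)×6×5 + (1/2)×3×8 + (1/2)×6×2 = 97.0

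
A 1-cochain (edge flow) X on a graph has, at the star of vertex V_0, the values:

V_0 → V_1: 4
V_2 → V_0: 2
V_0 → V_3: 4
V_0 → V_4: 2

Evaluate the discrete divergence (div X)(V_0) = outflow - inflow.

Divergence = sum of outgoing flows = 4 + (-2) + 4 + 2 = 8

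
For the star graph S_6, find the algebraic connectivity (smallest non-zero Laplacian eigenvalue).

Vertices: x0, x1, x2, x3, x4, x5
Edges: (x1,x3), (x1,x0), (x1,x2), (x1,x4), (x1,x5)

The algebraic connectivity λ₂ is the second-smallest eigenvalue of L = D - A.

The star S_6 is the complete bipartite graph K_{1,5} (one hub of degree 5, 5 leaves of degree 1). The Laplacian spectrum of K_{p,q} is 0, p (multiplicity q−1), q (multiplicity p−1), p+q. With p = 1, q = 5: 0 once, 1 with multiplicity 4, and 6 once. (Check: trace L = sum of degrees = 10 = 4·1 + 6.)
Laplacian eigenvalues: [0.0, 1.0, 1.0, 1.0, 1.0, 6.0]. Algebraic connectivity (smallest non-zero eigenvalue) = 1.0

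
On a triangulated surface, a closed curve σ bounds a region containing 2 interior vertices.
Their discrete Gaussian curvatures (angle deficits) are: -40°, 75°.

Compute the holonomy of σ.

Holonomy = total enclosed curvature = (-40°) + 75° = 35°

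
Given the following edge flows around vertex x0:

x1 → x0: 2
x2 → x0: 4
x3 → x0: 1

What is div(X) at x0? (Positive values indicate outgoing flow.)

Divergence = sum of outgoing flows = (-2) + (-4) + (-1) = -7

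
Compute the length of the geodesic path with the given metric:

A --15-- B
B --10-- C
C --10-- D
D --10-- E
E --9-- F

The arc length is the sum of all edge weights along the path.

Arc length = 15 + 10 + 10 + 10 + 9 = 54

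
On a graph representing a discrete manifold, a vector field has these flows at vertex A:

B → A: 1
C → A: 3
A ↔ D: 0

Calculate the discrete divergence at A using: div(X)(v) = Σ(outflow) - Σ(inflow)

Divergence = sum of outgoing flows = (-1) + (-3) + 0 = -4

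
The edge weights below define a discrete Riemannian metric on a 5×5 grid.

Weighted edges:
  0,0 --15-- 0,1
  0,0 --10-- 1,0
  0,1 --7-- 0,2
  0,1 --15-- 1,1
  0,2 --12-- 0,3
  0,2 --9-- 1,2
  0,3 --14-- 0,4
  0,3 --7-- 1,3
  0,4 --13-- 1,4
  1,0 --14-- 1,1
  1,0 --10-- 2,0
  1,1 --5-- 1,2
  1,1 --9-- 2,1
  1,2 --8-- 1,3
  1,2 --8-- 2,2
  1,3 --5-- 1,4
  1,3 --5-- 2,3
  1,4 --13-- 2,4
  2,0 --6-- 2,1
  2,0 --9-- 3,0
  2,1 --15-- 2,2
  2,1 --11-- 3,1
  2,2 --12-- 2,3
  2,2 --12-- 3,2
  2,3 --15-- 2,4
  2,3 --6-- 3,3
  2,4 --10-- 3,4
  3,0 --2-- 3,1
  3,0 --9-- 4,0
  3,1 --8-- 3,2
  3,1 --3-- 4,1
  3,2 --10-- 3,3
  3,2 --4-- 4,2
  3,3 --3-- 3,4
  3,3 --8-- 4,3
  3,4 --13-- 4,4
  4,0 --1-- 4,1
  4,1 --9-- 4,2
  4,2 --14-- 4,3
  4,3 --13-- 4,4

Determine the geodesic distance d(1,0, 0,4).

Shortest path: 1,0 → 1,1 → 1,2 → 1,3 → 1,4 → 0,4, total weight = 45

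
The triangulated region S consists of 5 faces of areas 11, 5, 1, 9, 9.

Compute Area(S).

11 + 5 + 1 + 9 + 9 = 35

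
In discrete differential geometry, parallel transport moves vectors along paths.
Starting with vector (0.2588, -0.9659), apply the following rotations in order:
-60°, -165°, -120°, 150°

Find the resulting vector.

Total rotation: (-60°) + (-165°) + (-120°) + 150° = -195° ≡ 165° (mod 360°). Final vector: (0, 1)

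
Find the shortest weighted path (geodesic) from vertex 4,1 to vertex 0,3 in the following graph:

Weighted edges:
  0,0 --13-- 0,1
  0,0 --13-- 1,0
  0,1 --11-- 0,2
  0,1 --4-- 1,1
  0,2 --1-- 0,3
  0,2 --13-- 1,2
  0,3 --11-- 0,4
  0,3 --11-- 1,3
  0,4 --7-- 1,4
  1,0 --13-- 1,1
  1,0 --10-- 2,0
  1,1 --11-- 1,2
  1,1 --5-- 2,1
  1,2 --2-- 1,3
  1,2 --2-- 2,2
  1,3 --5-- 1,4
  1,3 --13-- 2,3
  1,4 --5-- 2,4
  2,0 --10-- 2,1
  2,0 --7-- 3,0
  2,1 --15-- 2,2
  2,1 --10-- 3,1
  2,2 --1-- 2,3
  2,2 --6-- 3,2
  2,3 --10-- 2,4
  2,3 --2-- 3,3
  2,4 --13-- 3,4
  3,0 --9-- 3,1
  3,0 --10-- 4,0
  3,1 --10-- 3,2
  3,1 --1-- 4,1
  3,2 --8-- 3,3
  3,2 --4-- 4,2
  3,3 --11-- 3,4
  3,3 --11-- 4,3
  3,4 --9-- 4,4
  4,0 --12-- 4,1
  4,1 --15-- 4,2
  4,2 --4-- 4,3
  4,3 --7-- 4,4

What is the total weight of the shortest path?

Shortest path: 4,1 → 3,1 → 3,2 → 2,2 → 1,2 → 1,3 → 0,3, total weight = 32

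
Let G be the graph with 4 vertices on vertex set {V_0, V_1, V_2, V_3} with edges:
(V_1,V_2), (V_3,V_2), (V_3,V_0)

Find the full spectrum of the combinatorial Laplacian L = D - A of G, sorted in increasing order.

Degrees: deg(V_0) = 1, deg(V_1) = 1, deg(V_2) = 2, deg(V_3) = 2.
L = D − A with rows/columns ordered (V_0, V_1, V_2, V_3):
  [ 1,  0,  0, -1]
  [ 0,  1, -1,  0]
  [ 0, -1,  2, -1]
  [-1,  0, -1,  2]
Characteristic polynomial: det(λI − L) = λ(λ² − 4λ + 2)(λ − 2).
Roots: λ = 0; (λ² − 4λ + 2) = 0 ⇒ λ = 2 ± √2 ≈ 0.5858, 3.4142; (λ − 2) = 0 ⇒ λ = 2.
(Check: the roots sum (with multiplicity) to 6, matching trace L = Σdeg = 2·3 = 6.)
Laplacian eigenvalues (increasing order): [0.0, 0.5858, 2.0, 3.4142]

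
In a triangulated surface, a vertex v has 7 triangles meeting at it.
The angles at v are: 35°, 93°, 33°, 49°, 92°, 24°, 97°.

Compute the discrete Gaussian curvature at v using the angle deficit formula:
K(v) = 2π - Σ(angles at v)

Sum of angles = 423°. K = 360° - 423° = -63° = -7π/20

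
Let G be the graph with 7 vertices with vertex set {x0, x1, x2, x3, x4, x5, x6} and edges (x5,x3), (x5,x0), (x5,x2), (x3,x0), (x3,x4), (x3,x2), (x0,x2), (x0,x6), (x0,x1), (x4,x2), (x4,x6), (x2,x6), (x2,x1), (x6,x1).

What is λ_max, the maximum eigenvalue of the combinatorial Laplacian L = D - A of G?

Degrees: deg(x0) = 5, deg(x1) = 3, deg(x2) = 6, deg(x3) = 4, deg(x4) = 3, deg(x5) = 3, deg(x6) = 4.
L = D − A with rows/columns ordered (x0, x1, x2, x3, x4, x5, x6):
  [ 5, -1, -1, -1,  0, -1, -1]
  [-1,  3, -1,  0,  0,  0, -1]
  [-1, -1,  6, -1, -1, -1, -1]
  [-1,  0, -1,  4, -1, -1,  0]
  [ 0,  0, -1, -1,  3,  0, -1]
  [-1,  0, -1, -1,  0,  3,  0]
  [-1, -1, -1,  0, -1,  0,  4]
Characteristic polynomial: det(λI − L) = λ(λ² − 7λ + 11)(λ² − 9λ + 17)(λ − 5)(λ − 7).
Roots: λ = 0; (λ² − 7λ + 11) = 0 ⇒ λ = (7 ± √5)/2 ≈ 2.382, 4.618; (λ² − 9λ + 17) = 0 ⇒ λ = (9 ± √13)/2 ≈ 2.6972, 6.3028; (λ − 5) = 0 ⇒ λ = 5; (λ − 7) = 0 ⇒ λ = 7.
(Check: the roots sum (with multiplicity) to 28, matching trace L = Σdeg = 2·14 = 28.)
Laplacian eigenvalues: [0.0, 2.382, 2.6972, 4.618, 5.0, 6.3028, 7.0]. Largest eigenvalue (spectral radius) = 7.0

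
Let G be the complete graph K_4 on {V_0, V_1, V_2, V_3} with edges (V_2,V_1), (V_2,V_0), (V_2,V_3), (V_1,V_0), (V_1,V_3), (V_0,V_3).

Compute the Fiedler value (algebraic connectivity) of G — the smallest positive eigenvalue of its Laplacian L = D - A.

For the complete graph K_n, L = nI − J (J = all-ones matrix). J has eigenvalues n (once, eigenvector 𝟙) and 0 (multiplicity n−1), so L has eigenvalues 0 (once) and n (multiplicity n−1). Here n = 4: eigenvalue 0 once and 4 with multiplicity 3.
Laplacian eigenvalues: [0.0, 4.0, 4.0, 4.0]. Algebraic connectivity (smallest non-zero eigenvalue) = 4.0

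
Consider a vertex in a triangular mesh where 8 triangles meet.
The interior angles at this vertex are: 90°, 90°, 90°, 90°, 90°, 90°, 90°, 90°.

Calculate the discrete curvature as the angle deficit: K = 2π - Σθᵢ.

Sum of angles = 720°. K = 360° - 720° = -360° = -2π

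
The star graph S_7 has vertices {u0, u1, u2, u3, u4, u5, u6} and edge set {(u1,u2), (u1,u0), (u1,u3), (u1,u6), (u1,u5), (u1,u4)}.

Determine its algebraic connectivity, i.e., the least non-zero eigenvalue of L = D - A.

The star S_7 is the complete bipartite graph K_{1,6} (one hub of degree 6, 6 leaves of degree 1). The Laplacian spectrum of K_{p,q} is 0, p (multiplicity q−1), q (multiplicity p−1), p+q. With p = 1, q = 6: 0 once, 1 with multiplicity 5, and 7 once. (Check: trace L = sum of degrees = 12 = 5·1 + 7.)
Laplacian eigenvalues: [0.0, 1.0, 1.0, 1.0, 1.0, 1.0, 7.0]. Algebraic connectivity (smallest non-zero eigenvalue) = 1.0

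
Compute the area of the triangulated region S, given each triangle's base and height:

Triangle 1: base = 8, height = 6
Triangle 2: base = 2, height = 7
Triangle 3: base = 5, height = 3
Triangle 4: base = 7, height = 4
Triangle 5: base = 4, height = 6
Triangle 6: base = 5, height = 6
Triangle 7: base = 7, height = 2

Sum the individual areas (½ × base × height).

(1/2)×8×6 + (1/2)×2×7 + (1/2)×5×3 + (1/2)×7×4 + (1/2)×4×6 + (1/2)×5×6 + (1/2)×7×2 = 86.5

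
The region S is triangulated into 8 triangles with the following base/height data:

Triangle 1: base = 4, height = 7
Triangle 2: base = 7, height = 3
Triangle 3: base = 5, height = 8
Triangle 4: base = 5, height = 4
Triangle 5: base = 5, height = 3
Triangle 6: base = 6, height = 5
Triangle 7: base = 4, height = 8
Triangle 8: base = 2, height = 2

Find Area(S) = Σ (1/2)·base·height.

(1/2)×4×7 + (1/2)×7×3 + (1/2)×5×8 + (1/2)×5×4 + (1/2)×5×3 + (1/2)×6×5 + (1/2)×4×8 + (1/2)×2×2 = 95.0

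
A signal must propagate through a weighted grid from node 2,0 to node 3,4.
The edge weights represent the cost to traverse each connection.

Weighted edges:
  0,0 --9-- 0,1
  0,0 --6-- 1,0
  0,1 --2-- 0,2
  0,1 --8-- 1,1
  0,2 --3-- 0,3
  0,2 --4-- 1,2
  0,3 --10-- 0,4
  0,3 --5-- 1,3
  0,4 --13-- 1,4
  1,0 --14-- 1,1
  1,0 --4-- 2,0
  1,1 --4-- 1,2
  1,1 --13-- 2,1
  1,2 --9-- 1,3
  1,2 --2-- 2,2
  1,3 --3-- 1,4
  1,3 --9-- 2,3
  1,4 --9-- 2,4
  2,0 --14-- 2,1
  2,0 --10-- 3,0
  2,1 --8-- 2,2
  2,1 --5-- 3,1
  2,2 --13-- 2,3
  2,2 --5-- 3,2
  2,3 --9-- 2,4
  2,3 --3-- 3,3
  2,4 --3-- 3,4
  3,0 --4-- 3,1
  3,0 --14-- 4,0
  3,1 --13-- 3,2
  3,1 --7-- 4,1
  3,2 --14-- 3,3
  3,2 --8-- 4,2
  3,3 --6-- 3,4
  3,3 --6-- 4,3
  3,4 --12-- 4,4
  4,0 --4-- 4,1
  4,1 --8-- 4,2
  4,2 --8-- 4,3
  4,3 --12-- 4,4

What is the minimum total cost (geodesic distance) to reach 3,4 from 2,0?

Shortest path: 2,0 → 2,1 → 2,2 → 2,3 → 3,3 → 3,4, total weight = 44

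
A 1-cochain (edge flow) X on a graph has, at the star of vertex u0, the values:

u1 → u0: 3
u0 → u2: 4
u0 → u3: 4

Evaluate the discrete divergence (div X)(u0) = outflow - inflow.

Divergence = sum of outgoing flows = (-3) + 4 + 4 = 5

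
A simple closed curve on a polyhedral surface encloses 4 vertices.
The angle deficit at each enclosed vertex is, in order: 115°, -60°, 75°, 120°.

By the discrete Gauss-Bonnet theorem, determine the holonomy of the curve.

Holonomy = total enclosed curvature = 115° + (-60°) + 75° + 120° = 250°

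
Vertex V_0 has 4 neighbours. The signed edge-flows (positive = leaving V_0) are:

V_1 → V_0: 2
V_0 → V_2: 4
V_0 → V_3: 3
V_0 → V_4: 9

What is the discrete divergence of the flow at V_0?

Divergence = sum of outgoing flows = (-2) + 4 + 3 + 9 = 14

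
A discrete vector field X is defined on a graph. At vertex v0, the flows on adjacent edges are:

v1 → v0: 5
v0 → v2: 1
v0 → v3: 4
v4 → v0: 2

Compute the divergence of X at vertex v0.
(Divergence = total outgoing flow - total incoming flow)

Divergence = sum of outgoing flows = (-5) + 1 + 4 + (-2) = -2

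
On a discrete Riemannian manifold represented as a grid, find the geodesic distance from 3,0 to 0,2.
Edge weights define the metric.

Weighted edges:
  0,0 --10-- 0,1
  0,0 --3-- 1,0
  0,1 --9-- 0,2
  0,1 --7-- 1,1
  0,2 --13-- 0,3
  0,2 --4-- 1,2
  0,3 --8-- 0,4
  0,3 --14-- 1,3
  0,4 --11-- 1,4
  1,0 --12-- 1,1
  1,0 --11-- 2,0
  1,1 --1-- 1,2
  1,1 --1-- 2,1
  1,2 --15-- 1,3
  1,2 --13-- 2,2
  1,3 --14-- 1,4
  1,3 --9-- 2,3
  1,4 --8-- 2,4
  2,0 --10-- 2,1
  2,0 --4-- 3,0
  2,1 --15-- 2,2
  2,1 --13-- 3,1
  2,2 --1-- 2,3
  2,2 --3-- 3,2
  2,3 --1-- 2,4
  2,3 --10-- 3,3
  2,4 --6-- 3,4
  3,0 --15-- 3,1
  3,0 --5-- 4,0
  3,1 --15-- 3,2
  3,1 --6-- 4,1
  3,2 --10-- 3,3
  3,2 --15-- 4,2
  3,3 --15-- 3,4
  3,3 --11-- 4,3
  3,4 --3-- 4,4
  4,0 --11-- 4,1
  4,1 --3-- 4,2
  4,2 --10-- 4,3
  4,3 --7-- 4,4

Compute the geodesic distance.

Shortest path: 3,0 → 2,0 → 2,1 → 1,1 → 1,2 → 0,2, total weight = 20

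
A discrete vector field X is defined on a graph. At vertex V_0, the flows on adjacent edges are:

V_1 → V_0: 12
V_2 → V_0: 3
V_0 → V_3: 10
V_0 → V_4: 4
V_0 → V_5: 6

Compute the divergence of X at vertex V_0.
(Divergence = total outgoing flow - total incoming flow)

Divergence = sum of outgoing flows = (-12) + (-3) + 10 + 4 + 6 = 5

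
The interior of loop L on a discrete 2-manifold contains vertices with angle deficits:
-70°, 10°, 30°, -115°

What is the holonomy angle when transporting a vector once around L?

Holonomy = total enclosed curvature = (-70°) + 10° + 30° + (-115°) = -145°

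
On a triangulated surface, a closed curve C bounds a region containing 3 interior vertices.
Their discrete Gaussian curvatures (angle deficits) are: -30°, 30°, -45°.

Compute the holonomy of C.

Holonomy = total enclosed curvature = (-30°) + 30° + (-45°) = -45°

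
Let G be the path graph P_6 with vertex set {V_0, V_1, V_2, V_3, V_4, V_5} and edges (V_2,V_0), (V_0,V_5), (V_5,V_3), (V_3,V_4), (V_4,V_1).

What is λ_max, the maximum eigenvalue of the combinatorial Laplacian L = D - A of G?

The path graph P_n has Laplacian eigenvalues λ_k = 2 − 2cos(kπ/n), k = 0, 1, …, n−1. Here n = 6:
k=0: 2 − 2cos(0) = 0.0; k=1: 2 − 2cos(π/6) = 0.2679; k=2: 2 − 2cos(π/3) = 1.0; k=3: 2 − 2cos(π/2) = 2.0; k=4: 2 − 2cos(2π/3) = 3.0; k=5: 2 − 2cos(5π/6) = 3.7321.
Laplacian eigenvalues: [0.0, 0.2679, 1.0, 2.0, 3.0, 3.7321]. Largest eigenvalue (spectral radius) = 3.7321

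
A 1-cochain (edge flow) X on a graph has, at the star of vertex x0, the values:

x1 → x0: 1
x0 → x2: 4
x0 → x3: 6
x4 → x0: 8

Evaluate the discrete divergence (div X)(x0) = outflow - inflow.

Divergence = sum of outgoing flows = (-1) + 4 + 6 + (-8) = 1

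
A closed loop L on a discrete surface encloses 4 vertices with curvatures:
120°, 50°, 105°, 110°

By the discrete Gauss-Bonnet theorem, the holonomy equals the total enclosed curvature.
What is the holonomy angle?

Holonomy = total enclosed curvature = 120° + 50° + 105° + 110° = 385°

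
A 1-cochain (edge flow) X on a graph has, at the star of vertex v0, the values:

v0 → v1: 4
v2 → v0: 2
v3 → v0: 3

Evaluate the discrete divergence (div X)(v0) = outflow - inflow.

Divergence = sum of outgoing flows = 4 + (-2) + (-3) = -1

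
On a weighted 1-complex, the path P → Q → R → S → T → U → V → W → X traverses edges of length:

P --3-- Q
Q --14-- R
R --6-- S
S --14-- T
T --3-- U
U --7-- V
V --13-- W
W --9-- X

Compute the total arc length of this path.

Arc length = 3 + 14 + 6 + 14 + 3 + 7 + 13 + 9 = 69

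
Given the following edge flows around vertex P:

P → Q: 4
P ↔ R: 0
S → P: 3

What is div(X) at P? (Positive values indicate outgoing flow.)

Divergence = sum of outgoing flows = 4 + 0 + (-3) = 1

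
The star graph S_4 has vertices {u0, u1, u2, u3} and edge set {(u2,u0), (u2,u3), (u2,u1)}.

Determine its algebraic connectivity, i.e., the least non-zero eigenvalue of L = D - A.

The star S_4 is the complete bipartite graph K_{1,3} (one hub of degree 3, 3 leaves of degree 1). The Laplacian spectrum of K_{p,q} is 0, p (multiplicity q−1), q (multiplicity p−1), p+q. With p = 1, q = 3: 0 once, 1 with multiplicity 2, and 4 once. (Check: trace L = sum of degrees = 6 = 2·1 + 4.)
Laplacian eigenvalues: [0.0, 1.0, 1.0, 4.0]. Algebraic connectivity (smallest non-zero eigenvalue) = 1.0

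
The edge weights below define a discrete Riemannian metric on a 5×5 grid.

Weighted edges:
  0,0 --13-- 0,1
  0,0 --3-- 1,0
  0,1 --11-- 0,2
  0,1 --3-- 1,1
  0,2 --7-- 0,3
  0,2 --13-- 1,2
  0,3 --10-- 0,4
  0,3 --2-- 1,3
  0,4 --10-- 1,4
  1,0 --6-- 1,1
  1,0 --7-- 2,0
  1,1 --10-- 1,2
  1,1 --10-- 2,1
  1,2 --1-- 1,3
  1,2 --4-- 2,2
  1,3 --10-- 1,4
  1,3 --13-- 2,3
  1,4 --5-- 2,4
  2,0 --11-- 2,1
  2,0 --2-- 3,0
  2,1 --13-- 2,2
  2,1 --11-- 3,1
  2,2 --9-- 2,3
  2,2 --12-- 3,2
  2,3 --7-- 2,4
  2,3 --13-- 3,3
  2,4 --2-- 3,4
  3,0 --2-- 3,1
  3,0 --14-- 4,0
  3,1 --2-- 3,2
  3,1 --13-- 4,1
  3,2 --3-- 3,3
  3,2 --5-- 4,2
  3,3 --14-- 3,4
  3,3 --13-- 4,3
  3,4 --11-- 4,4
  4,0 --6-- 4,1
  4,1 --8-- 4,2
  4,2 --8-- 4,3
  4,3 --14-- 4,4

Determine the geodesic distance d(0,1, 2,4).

Shortest path: 0,1 → 1,1 → 1,2 → 1,3 → 1,4 → 2,4, total weight = 29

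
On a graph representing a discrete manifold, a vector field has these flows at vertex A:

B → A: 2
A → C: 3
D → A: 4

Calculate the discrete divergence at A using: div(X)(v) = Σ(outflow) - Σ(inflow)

Divergence = sum of outgoing flows = (-2) + 3 + (-4) = -3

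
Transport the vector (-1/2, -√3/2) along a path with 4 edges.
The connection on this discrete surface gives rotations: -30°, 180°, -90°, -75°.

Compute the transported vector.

Total rotation: (-30°) + 180° + (-90°) + (-75°) = -15°. Final vector: (-0.7071, -0.7071)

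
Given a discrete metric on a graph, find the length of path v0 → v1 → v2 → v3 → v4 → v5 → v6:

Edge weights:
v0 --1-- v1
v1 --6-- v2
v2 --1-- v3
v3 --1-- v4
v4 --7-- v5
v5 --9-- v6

Arc length = 1 + 6 + 1 + 1 + 7 + 9 = 25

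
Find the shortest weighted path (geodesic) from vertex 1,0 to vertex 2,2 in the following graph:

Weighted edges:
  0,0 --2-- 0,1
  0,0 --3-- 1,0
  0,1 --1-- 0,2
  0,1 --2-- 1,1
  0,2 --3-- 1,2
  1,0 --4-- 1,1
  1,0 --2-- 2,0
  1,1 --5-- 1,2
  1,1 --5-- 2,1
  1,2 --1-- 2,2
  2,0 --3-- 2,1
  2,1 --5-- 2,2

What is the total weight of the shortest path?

Shortest path: 1,0 → 2,0 → 2,1 → 2,2, total weight = 10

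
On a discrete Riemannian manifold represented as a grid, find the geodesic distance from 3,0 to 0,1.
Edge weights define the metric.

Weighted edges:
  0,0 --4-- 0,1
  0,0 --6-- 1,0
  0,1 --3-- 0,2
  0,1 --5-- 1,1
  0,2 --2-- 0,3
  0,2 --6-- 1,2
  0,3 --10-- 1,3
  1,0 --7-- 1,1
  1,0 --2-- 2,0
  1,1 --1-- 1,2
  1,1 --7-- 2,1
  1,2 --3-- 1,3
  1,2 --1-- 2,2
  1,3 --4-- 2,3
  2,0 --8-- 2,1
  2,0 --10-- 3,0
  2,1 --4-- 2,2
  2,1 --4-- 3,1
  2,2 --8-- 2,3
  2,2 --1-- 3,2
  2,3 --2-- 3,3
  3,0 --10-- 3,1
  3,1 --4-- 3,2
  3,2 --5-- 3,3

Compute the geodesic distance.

Shortest path: 3,0 → 3,1 → 3,2 → 2,2 → 1,2 → 1,1 → 0,1, total weight = 22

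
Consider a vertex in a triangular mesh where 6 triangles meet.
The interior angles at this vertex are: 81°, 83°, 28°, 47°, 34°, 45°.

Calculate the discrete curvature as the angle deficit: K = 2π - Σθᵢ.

Sum of angles = 318°. K = 360° - 318° = 42° = 7π/30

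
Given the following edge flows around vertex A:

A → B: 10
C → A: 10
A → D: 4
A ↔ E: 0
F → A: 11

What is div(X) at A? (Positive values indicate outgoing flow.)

Divergence = sum of outgoing flows = 10 + (-10) + 4 + 0 + (-11) = -7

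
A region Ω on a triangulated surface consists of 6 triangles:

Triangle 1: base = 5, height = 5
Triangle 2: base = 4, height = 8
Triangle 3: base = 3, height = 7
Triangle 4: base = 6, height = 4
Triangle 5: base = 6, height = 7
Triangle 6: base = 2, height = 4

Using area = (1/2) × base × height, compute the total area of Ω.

(1/2)×5×5 + (1/2)×4×8 + (1/2)×3×7 + (1/2)×6×4 + (1/2)×6×7 + (1/2)×2×4 = 76.0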